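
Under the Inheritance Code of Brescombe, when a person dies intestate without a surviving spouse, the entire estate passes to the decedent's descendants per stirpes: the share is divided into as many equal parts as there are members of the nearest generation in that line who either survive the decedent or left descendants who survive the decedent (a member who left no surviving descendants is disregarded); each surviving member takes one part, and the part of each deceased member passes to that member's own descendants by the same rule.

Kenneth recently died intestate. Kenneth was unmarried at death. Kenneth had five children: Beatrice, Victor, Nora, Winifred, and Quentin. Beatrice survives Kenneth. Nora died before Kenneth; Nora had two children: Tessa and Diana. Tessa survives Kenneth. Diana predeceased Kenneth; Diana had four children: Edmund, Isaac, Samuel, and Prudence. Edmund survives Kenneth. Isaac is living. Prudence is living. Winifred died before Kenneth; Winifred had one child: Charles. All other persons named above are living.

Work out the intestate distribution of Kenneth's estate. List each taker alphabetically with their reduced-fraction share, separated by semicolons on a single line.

Beatrice 1/5; Charles 1/5; Edmund 1/40; Isaac 1/40; Prudence 1/40; Quentin 1/5; Samuel 1/40; Tessa 1/10; Victor 1/5

There is no surviving spouse, so the entire estate passes to Kenneth's descendants per stirpes.
The estate is divided into 5 equal shares of 1/5 among Beatrice, Victor, Nora, Winifred, Quentin.
Beatrice is living and takes 1/5.
Victor is living and takes 1/5.
Nora predeceased; the 1/5 allotted to Nora's branch passes to Nora's issue by representation.
The 1/5 is divided into 2 equal shares of 1/10 among Tessa, Diana.
Tessa is living and takes 1/10.
Diana predeceased; the 1/10 allotted to Diana's branch passes to Diana's issue by representation.
The 1/10 is divided into 4 equal shares of 1/40 among Edmund, Isaac, Samuel, Prudence.
Edmund is living and takes 1/40.
Isaac is living and takes 1/40.
Samuel is living and takes 1/40.
Prudence is living and takes 1/40.
Winifred predeceased; the 1/5 allotted to Winifred's branch passes to Winifred's issue by representation.
Charles is the sole taker at this level and receives the full 1/5.
Quentin is living and takes 1/5.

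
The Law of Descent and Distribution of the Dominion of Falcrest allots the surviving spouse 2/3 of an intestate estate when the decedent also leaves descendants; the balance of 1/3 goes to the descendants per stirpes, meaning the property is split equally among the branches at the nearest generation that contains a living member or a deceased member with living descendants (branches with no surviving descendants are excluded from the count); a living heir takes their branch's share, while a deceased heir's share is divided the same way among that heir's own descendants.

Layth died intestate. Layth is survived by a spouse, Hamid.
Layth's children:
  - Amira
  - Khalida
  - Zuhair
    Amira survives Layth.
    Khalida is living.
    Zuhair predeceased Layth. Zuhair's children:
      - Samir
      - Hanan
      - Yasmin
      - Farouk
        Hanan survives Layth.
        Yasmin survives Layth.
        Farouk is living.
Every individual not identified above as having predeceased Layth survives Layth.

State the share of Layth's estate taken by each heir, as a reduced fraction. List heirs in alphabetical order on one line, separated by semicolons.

Hamid, as surviving spouse, takes 2/3.
The remaining 1/3 passes to Layth's descendants per stirpes.
The 1/3 is divided into 3 equal shares of 1/9 among Amira, Khalida, Zuhair.
Amira is living and takes 1/9.
Khalida is living and takes 1/9.
Zuhair predeceased; the 1/9 allotted to Zuhair's branch passes to Zuhair's issue by representation.
The 1/9 is divided into 4 equal shares of 1/36 among Samir, Hanan, Yasmin, Farouk.
Samir is living and takes 1/36.
Hanan is living and takes 1/36.
Yasmin is living and takes 1/36.
Farouk is living and takes 1/36.

Amira 1/9; Farouk 1/36; Hamid 2/3; Hanan 1/36; Khalida 1/9; Samir 1/36; Yasmin 1/36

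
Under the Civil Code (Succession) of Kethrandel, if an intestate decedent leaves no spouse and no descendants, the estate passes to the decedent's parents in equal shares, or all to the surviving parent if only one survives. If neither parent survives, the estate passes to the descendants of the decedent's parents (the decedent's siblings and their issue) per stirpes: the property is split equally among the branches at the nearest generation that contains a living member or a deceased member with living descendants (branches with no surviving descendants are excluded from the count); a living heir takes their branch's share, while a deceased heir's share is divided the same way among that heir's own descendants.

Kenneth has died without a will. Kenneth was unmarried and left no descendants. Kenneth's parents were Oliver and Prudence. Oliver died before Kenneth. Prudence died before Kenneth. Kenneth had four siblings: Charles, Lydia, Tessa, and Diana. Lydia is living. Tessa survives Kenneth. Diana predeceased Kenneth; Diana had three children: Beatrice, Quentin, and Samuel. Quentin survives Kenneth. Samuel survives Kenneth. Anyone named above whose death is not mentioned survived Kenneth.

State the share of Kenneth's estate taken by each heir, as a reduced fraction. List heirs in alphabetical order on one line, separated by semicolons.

Neither parent survives and there are no descendants, so the estate passes to Kenneth's siblings and their issue per stirpes.
The estate is divided into 4 equal shares of 1/4 among Charles, Lydia, Tessa, Diana.
Charles is living and takes 1/4.
Lydia is living and takes 1/4.
Tessa is living and takes 1/4.
Diana predeceased; the 1/4 allotted to Diana's branch passes to Diana's issue by representation.
The 1/4 is divided into 3 equal shares of 1/12 among Beatrice, Quentin, Samuel.
Beatrice is living and takes 1/12.
Quentin is living and takes 1/12.
Samuel is living and takes 1/12.

Beatrice 1/12; Charles 1/4; Lydia 1/4; Quentin 1/12; Samuel 1/12; Tessa 1/4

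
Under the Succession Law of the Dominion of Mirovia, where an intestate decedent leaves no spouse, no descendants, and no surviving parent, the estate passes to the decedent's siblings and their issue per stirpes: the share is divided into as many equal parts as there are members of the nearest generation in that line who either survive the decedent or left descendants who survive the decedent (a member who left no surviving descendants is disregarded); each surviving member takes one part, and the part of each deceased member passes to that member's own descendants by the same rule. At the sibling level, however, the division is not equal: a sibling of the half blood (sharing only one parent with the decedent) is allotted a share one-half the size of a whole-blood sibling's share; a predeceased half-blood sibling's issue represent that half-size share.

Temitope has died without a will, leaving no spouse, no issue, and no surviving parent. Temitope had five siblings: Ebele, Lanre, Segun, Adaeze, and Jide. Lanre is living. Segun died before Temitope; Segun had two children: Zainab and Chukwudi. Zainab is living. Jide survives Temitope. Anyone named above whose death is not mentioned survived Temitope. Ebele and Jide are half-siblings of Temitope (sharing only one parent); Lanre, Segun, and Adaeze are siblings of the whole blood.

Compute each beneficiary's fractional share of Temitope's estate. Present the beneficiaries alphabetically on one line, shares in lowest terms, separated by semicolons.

Adaeze 1/4; Chukwudi 1/8; Ebele 1/8; Jide 1/8; Lanre 1/4; Zainab 1/8

No spouse, descendants, or parent survives, so the estate passes to Temitope's siblings per stirpes.
Half-blood siblings count for one-half the weight of whole-blood siblings at the initial division.
Dividing 1 in proportion to weights (total weight 4): Ebele (weight 1/2) → 1/8; Lanre (weight 1) → 1/4; Segun (weight 1) → 1/4; Adaeze (weight 1) → 1/4; Jide (weight 1/2) → 1/8.
Ebele is living and takes 1/8.
Lanre is living and takes 1/4.
Segun predeceased; the 1/4 allotted to Segun's branch passes to Segun's issue by representation.
The 1/4 is divided into 2 equal shares of 1/8 among Zainab, Chukwudi.
Zainab is living and takes 1/8.
Chukwudi is living and takes 1/8.
Adaeze is living and takes 1/4.
Jide is living and takes 1/8.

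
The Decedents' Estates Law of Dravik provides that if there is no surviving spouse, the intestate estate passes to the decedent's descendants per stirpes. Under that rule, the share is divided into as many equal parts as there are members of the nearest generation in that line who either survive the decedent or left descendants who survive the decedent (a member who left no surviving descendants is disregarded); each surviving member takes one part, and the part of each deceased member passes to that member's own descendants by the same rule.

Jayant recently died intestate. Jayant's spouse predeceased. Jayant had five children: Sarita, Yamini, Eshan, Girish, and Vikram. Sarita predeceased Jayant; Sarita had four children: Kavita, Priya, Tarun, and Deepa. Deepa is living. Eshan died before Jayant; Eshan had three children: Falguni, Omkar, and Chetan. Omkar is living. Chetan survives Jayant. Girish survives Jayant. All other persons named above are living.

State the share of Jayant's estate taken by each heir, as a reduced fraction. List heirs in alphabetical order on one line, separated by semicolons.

Chetan 1/15; Deepa 1/20; Falguni 1/15; Girish 1/5; Kavita 1/20; Omkar 1/15; Priya 1/20; Tarun 1/20; Vikram 1/5; Yamini 1/5

There is no surviving spouse, so the entire estate passes to Jayant's descendants per stirpes.
The estate is divided into 5 equal shares of 1/5 among Sarita, Yamini, Eshan, Girish, Vikram.
Sarita predeceased; the 1/5 allotted to Sarita's branch passes to Sarita's issue by representation.
The 1/5 is divided into 4 equal shares of 1/20 among Kavita, Priya, Tarun, Deepa.
Kavita is living and takes 1/20.
Priya is living and takes 1/20.
Tarun is living and takes 1/20.
Deepa is living and takes 1/20.
Yamini is living and takes 1/5.
Eshan predeceased; the 1/5 allotted to Eshan's branch passes to Eshan's issue by representation.
The 1/5 is divided into 3 equal shares of 1/15 among Falguni, Omkar, Chetan.
Falguni is living and takes 1/15.
Omkar is living and takes 1/15.
Chetan is living and takes 1/15.
Girish is living and takes 1/5.
Vikram is living and takes 1/5.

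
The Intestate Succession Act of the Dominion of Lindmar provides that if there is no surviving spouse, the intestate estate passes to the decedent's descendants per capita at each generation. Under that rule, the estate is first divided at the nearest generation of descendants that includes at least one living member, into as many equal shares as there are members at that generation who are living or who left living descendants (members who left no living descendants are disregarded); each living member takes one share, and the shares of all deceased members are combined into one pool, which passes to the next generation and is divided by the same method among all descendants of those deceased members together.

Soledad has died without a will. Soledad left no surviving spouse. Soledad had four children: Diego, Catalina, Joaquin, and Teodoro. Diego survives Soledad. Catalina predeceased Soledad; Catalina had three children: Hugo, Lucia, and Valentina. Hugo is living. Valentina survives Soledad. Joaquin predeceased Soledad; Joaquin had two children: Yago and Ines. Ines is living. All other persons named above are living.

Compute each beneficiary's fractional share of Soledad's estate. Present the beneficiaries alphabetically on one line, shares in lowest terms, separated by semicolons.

There is no surviving spouse, so the entire estate passes to Soledad's descendants per capita at each generation.
At generation 1 (Diego, Catalina, Joaquin, Teodoro) there are 4 shares of (1)/4 = 1/4 each.
Living: Diego and Teodoro — each takes 1/4.
Deceased: Catalina and Joaquin. Their combined 1/2 is pooled and carried to generation 2.
At generation 2 (Hugo, Lucia, Valentina, Yago, Ines) there are 5 shares of (1/2)/5 = 1/10 each.
Living: Hugo, Lucia, Valentina, Yago, and Ines — each takes 1/10.

Diego 1/4; Hugo 1/10; Ines 1/10; Lucia 1/10; Teodoro 1/4; Valentina 1/10; Yago 1/10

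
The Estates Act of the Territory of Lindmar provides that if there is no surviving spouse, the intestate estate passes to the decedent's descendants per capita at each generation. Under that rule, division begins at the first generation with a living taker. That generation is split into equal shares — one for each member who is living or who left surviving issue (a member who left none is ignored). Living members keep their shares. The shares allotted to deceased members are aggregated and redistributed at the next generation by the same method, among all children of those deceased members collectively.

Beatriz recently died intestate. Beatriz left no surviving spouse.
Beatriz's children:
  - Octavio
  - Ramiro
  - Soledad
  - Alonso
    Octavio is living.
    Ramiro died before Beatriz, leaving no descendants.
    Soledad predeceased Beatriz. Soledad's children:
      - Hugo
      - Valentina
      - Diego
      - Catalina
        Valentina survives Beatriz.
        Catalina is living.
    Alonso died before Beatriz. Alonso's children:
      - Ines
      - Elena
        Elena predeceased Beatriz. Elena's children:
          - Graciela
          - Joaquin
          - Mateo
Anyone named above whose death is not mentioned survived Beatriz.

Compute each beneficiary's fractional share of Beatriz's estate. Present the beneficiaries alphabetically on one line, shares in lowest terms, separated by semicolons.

There is no surviving spouse, so the entire estate passes to Beatriz's descendants per capita at each generation.
At generation 1 (Octavio, Soledad, Alonso) there are 3 shares of (1)/3 = 1/3 each.
Living: Octavio — each takes 1/3.
Deceased: Soledad and Alonso. Their combined 2/3 is pooled and carried to generation 2.
At generation 2 (Hugo, Valentina, Diego, Catalina, Ines, Elena) there are 6 shares of (2/3)/6 = 1/9 each.
Living: Hugo, Valentina, Diego, Catalina, and Ines — each takes 1/9.
Deceased: Elena. That 1/9 share is carried to generation 3.
At generation 3 (Graciela, Joaquin, Mateo) there are 3 shares of (1/9)/3 = 1/27 each.
Living: Graciela, Joaquin, and Mateo — each takes 1/27.

Catalina 1/9; Diego 1/9; Graciela 1/27; Hugo 1/9; Ines 1/9; Joaquin 1/27; Mateo 1/27; Octavio 1/3; Valentina 1/9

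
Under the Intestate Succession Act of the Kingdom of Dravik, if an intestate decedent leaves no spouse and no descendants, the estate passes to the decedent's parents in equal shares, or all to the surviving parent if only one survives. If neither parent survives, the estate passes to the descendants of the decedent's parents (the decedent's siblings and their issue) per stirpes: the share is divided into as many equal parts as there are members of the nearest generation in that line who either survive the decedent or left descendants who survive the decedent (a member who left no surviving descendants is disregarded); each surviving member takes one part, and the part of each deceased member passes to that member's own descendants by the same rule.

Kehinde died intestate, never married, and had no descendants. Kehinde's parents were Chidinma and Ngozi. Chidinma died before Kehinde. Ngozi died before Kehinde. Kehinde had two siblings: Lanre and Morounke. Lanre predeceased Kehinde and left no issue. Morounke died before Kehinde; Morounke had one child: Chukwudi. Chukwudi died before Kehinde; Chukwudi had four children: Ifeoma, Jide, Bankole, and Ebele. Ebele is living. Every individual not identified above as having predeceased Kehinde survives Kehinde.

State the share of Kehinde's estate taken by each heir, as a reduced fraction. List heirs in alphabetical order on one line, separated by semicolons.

Bankole 1/4; Ebele 1/4; Ifeoma 1/4; Jide 1/4

Neither parent survives and there are no descendants, so the estate passes to Kehinde's siblings and their issue per stirpes.
Lanre left no surviving issue, so that branch lapses and is disregarded.
Morounke's line is the sole branch at this level, so the full 1 passes to Morounke's issue by representation.
Chukwudi's line is the sole branch at this level, so the full 1 passes to Chukwudi's issue by representation.
The estate is divided into 4 equal shares of 1/4 among Ifeoma, Jide, Bankole, Ebele.
Ifeoma is living and takes 1/4.
Jide is living and takes 1/4.
Bankole is living and takes 1/4.
Ebele is living and takes 1/4.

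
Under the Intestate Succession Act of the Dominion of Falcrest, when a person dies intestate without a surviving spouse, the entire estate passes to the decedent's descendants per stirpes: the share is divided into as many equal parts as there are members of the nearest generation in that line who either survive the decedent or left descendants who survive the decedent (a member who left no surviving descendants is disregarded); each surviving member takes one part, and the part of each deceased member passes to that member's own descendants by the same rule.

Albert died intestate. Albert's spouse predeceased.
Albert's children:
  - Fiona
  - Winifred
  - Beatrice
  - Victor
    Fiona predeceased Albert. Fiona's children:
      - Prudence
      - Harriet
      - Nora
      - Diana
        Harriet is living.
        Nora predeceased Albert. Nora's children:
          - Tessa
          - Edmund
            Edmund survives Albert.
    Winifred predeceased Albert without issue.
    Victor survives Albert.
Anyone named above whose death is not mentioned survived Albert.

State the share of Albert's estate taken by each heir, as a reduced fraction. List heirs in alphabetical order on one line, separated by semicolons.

There is no surviving spouse, so the entire estate passes to Albert's descendants per stirpes.
Winifred left no surviving issue, so that branch lapses and is disregarded.
The estate is divided into 3 equal shares of 1/3 among Fiona, Beatrice, Victor.
Fiona predeceased; the 1/3 allotted to Fiona's branch passes to Fiona's issue by representation.
The 1/3 is divided into 4 equal shares of 1/12 among Prudence, Harriet, Nora, Diana.
Prudence is living and takes 1/12.
Harriet is living and takes 1/12.
Nora predeceased; the 1/12 allotted to Nora's branch passes to Nora's issue by representation.
The 1/12 is divided into 2 equal shares of 1/24 among Tessa, Edmund.
Tessa is living and takes 1/24.
Edmund is living and takes 1/24.
Diana is living and takes 1/12.
Beatrice is living and takes 1/3.
Victor is living and takes 1/3.

Beatrice 1/3; Diana 1/12; Edmund 1/24; Harriet 1/12; Prudence 1/12; Tessa 1/24; Victor 1/3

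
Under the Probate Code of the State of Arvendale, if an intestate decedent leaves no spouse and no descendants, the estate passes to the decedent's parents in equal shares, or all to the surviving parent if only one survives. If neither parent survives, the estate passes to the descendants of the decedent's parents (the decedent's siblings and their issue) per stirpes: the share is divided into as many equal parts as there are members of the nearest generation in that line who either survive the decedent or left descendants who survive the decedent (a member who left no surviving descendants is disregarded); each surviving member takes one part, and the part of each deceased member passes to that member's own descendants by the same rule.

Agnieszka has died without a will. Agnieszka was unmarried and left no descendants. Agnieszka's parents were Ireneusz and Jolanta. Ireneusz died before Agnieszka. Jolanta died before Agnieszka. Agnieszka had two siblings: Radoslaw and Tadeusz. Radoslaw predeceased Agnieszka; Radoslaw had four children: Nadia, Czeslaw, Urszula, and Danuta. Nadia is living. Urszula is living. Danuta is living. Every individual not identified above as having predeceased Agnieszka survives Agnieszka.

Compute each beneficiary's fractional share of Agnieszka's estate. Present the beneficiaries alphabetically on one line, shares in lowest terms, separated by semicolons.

Czeslaw 1/8; Danuta 1/8; Nadia 1/8; Tadeusz 1/2; Urszula 1/8

Neither parent survives and there are no descendants, so the estate passes to Agnieszka's siblings and their issue per stirpes.
The estate is divided into 2 equal shares of 1/2 among Radoslaw, Tadeusz.
Radoslaw predeceased; the 1/2 allotted to Radoslaw's branch passes to Radoslaw's issue by representation.
The 1/2 is divided into 4 equal shares of 1/8 among Nadia, Czeslaw, Urszula, Danuta.
Nadia is living and takes 1/8.
Czeslaw is living and takes 1/8.
Urszula is living and takes 1/8.
Danuta is living and takes 1/8.
Tadeusz is living and takes 1/2.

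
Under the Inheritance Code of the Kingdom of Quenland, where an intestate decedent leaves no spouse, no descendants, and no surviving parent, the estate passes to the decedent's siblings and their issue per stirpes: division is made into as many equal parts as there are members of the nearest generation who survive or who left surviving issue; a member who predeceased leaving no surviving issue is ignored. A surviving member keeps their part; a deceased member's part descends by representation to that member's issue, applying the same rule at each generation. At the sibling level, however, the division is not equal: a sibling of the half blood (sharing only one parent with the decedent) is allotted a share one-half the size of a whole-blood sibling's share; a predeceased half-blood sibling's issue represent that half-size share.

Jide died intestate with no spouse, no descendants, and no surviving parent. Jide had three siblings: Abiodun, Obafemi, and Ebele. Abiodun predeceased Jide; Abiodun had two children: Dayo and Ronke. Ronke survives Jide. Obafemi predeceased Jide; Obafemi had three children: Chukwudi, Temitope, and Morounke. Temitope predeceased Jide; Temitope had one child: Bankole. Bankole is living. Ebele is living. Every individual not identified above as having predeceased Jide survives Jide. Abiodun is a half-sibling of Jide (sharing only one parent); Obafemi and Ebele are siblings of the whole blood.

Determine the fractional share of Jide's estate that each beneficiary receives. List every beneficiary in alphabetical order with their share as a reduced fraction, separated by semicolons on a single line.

No spouse, descendants, or parent survives, so the estate passes to Jide's siblings per stirpes.
Half-blood siblings count for one-half the weight of whole-blood siblings at the initial division.
Dividing 1 in proportion to weights (total weight 5/2): Abiodun (weight 1/2) → 1/5; Obafemi (weight 1) → 2/5; Ebele (weight 1) → 2/5.
Abiodun predeceased; the 1/5 allotted to Abiodun's branch passes to Abiodun's issue by representation.
The 1/5 is divided into 2 equal shares of 1/10 among Dayo, Ronke.
Dayo is living and takes 1/10.
Ronke is living and takes 1/10.
Obafemi predeceased; the 2/5 allotted to Obafemi's branch passes to Obafemi's issue by representation.
The 2/5 is divided into 3 equal shares of 2/15 among Chukwudi, Temitope, Morounke.
Chukwudi is living and takes 2/15.
Temitope predeceased; the 2/15 allotted to Temitope's branch passes to Temitope's issue by representation.
Bankole is the sole taker at this level and receives the full 2/15.
Morounke is living and takes 2/15.
Ebele is living and takes 2/5.

Bankole 2/15; Chukwudi 2/15; Dayo 1/10; Ebele 2/5; Morounke 2/15; Ronke 1/10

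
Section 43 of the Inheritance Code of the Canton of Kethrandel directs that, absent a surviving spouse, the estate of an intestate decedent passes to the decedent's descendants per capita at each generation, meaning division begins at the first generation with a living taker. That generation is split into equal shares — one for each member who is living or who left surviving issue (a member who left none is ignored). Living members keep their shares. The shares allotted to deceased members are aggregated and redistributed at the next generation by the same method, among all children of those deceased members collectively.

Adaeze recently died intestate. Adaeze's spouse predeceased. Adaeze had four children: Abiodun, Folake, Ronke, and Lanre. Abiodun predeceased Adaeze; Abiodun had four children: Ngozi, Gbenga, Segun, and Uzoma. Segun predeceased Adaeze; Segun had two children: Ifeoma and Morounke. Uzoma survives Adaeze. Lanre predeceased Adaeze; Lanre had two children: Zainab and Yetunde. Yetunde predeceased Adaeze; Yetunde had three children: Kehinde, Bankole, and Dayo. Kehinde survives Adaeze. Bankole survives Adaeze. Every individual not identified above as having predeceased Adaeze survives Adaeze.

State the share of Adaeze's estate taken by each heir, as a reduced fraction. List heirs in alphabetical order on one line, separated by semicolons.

There is no surviving spouse, so the entire estate passes to Adaeze's descendants per capita at each generation.
At generation 1 (Abiodun, Folake, Ronke, Lanre) there are 4 shares of (1)/4 = 1/4 each.
Living: Folake and Ronke — each takes 1/4.
Deceased: Abiodun and Lanre. Their combined 1/2 is pooled and carried to generation 2.
At generation 2 (Ngozi, Gbenga, Segun, Uzoma, Zainab, Yetunde) there are 6 shares of (1/2)/6 = 1/12 each.
Living: Ngozi, Gbenga, Uzoma, and Zainab — each takes 1/12.
Deceased: Segun and Yetunde. Their combined 1/6 is pooled and carried to generation 3.
At generation 3 (Ifeoma, Morounke, Kehinde, Bankole, Dayo) there are 5 shares of (1/6)/5 = 1/30 each.
Living: Ifeoma, Morounke, Kehinde, Bankole, and Dayo — each takes 1/30.

Bankole 1/30; Dayo 1/30; Folake 1/4; Gbenga 1/12; Ifeoma 1/30; Kehinde 1/30; Morounke 1/30; Ngozi 1/12; Ronke 1/4; Uzoma 1/12; Zainab 1/12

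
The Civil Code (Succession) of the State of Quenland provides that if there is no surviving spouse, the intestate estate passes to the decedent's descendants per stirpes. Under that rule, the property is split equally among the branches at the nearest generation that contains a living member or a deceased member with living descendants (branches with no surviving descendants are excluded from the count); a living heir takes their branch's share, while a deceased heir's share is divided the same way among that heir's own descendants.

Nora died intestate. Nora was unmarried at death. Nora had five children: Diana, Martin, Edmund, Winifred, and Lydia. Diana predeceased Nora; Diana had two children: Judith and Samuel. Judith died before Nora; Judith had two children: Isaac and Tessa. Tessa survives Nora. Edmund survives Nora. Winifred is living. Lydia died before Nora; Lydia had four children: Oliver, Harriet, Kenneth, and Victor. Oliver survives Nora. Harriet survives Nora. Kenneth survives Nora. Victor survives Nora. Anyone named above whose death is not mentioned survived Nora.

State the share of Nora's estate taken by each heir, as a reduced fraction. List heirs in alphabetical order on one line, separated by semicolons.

There is no surviving spouse, so the entire estate passes to Nora's descendants per stirpes.
The estate is divided into 5 equal shares of 1/5 among Diana, Martin, Edmund, Winifred, Lydia.
Diana predeceased; the 1/5 allotted to Diana's branch passes to Diana's issue by representation.
The 1/5 is divided into 2 equal shares of 1/10 among Judith, Samuel.
Judith predeceased; the 1/10 allotted to Judith's branch passes to Judith's issue by representation.
The 1/10 is divided into 2 equal shares of 1/20 among Isaac, Tessa.
Isaac is living and takes 1/20.
Tessa is living and takes 1/20.
Samuel is living and takes 1/10.
Martin is living and takes 1/5.
Edmund is living and takes 1/5.
Winifred is living and takes 1/5.
Lydia predeceased; the 1/5 allotted to Lydia's branch passes to Lydia's issue by representation.
The 1/5 is divided into 4 equal shares of 1/20 among Oliver, Harriet, Kenneth, Victor.
Oliver is living and takes 1/20.
Harriet is living and takes 1/20.
Kenneth is living and takes 1/20.
Victor is living and takes 1/20.

Edmund 1/5; Harriet 1/20; Isaac 1/20; Kenneth 1/20; Martin 1/5; Oliver 1/20; Samuel 1/10; Tessa 1/20; Victor 1/20; Winifred 1/5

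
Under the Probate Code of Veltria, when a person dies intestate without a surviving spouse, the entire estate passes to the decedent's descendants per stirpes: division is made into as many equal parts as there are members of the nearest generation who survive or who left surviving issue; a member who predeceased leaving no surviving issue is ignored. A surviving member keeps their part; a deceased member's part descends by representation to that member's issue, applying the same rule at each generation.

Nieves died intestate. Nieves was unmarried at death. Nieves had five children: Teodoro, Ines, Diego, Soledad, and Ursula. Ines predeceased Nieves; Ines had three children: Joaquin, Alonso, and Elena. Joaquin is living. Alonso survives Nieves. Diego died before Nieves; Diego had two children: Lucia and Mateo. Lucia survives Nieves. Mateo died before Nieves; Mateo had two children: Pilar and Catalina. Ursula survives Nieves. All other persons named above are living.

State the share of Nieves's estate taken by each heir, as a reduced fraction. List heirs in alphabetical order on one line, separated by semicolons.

There is no surviving spouse, so the entire estate passes to Nieves's descendants per stirpes.
The estate is divided into 5 equal shares of 1/5 among Teodoro, Ines, Diego, Soledad, Ursula.
Teodoro is living and takes 1/5.
Ines predeceased; the 1/5 allotted to Ines's branch passes to Ines's issue by representation.
The 1/5 is divided into 3 equal shares of 1/15 among Joaquin, Alonso, Elena.
Joaquin is living and takes 1/15.
Alonso is living and takes 1/15.
Elena is living and takes 1/15.
Diego predeceased; the 1/5 allotted to Diego's branch passes to Diego's issue by representation.
The 1/5 is divided into 2 equal shares of 1/10 among Lucia, Mateo.
Lucia is living and takes 1/10.
Mateo predeceased; the 1/10 allotted to Mateo's branch passes to Mateo's issue by representation.
The 1/10 is divided into 2 equal shares of 1/20 among Pilar, Catalina.
Pilar is living and takes 1/20.
Catalina is living and takes 1/20.
Soledad is living and takes 1/5.
Ursula is living and takes 1/5.

Alonso 1/15; Catalina 1/20; Elena 1/15; Joaquin 1/15; Lucia 1/10; Pilar 1/20; Soledad 1/5; Teodoro 1/5; Ursula 1/5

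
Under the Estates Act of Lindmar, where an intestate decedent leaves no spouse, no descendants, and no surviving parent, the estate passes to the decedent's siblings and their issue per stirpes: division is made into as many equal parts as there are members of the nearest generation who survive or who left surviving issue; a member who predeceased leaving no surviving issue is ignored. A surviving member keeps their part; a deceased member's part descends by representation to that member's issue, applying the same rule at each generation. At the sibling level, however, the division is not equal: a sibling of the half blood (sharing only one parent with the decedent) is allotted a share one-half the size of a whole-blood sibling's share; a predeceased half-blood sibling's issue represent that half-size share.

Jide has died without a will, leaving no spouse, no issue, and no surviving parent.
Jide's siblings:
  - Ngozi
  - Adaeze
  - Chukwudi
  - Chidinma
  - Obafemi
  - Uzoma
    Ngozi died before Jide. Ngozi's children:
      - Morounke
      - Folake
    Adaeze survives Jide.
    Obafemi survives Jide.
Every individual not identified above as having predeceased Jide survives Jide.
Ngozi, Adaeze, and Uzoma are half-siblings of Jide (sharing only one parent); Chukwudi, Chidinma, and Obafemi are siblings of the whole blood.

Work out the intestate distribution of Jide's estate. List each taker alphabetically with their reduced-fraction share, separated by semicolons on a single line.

Adaeze 1/9; Chidinma 2/9; Chukwudi 2/9; Folake 1/18; Morounke 1/18; Obafemi 2/9; Uzoma 1/9

No spouse, descendants, or parent survives, so the estate passes to Jide's siblings per stirpes.
Half-blood siblings count for one-half the weight of whole-blood siblings at the initial division.
Dividing 1 in proportion to weights (total weight 9/2): Ngozi (weight 1/2) → 1/9; Adaeze (weight 1/2) → 1/9; Chukwudi (weight 1) → 2/9; Chidinma (weight 1) → 2/9; Obafemi (weight 1) → 2/9; Uzoma (weight 1/2) → 1/9.
Ngozi predeceased; the 1/9 allotted to Ngozi's branch passes to Ngozi's issue by representation.
The 1/9 is divided into 2 equal shares of 1/18 among Morounke, Folake.
Morounke is living and takes 1/18.
Folake is living and takes 1/18.
Adaeze is living and takes 1/9.
Chukwudi is living and takes 2/9.
Chidinma is living and takes 2/9.
Obafemi is living and takes 2/9.
Uzoma is living and takes 1/9.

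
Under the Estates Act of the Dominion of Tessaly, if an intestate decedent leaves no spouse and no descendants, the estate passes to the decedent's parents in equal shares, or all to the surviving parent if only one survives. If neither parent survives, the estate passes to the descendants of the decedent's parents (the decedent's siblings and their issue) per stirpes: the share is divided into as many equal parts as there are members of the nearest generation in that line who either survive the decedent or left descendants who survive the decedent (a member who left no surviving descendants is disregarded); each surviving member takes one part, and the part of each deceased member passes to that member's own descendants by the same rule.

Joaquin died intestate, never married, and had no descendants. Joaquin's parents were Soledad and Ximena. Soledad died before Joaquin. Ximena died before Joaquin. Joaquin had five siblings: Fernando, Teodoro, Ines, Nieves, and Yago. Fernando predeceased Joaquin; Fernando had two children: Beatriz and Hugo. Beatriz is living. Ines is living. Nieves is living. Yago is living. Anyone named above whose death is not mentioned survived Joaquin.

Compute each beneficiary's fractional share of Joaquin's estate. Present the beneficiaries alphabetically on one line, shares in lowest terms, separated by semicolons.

Neither parent survives and there are no descendants, so the estate passes to Joaquin's siblings and their issue per stirpes.
The estate is divided into 5 equal shares of 1/5 among Fernando, Teodoro, Ines, Nieves, Yago.
Fernando predeceased; the 1/5 allotted to Fernando's branch passes to Fernando's issue by representation.
The 1/5 is divided into 2 equal shares of 1/10 among Beatriz, Hugo.
Beatriz is living and takes 1/10.
Hugo is living and takes 1/10.
Teodoro is living and takes 1/5.
Ines is living and takes 1/5.
Nieves is living and takes 1/5.
Yago is living and takes 1/5.

Beatriz 1/10; Hugo 1/10; Ines 1/5; Nieves 1/5; Teodoro 1/5; Yago 1/5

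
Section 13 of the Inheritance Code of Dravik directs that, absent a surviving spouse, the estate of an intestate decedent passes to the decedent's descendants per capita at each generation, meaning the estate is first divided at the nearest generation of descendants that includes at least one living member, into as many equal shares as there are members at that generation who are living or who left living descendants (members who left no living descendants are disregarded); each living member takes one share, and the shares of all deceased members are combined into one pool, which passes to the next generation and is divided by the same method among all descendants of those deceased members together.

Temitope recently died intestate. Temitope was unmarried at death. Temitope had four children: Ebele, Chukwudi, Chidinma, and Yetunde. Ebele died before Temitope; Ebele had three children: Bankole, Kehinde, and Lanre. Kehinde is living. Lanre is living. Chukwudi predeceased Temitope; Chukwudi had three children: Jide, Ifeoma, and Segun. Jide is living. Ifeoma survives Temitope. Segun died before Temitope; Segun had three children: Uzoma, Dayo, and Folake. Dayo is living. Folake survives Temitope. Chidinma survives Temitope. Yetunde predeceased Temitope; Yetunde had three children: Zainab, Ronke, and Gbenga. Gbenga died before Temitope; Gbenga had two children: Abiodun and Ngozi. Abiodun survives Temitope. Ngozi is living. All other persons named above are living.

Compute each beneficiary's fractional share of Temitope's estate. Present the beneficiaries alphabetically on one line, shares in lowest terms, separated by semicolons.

Abiodun 1/30; Bankole 1/12; Chidinma 1/4; Dayo 1/30; Folake 1/30; Ifeoma 1/12; Jide 1/12; Kehinde 1/12; Lanre 1/12; Ngozi 1/30; Ronke 1/12; Uzoma 1/30; Zainab 1/12

There is no surviving spouse, so the entire estate passes to Temitope's descendants per capita at each generation.
At generation 1 (Ebele, Chukwudi, Chidinma, Yetunde) there are 4 shares of (1)/4 = 1/4 each.
Living: Chidinma — each takes 1/4.
Deceased: Ebele, Chukwudi, and Yetunde. Their combined 3/4 is pooled and carried to generation 2.
At generation 2 (Bankole, Kehinde, Lanre, Jide, Ifeoma, Segun, Zainab, Ronke, Gbenga) there are 9 shares of (3/4)/9 = 1/12 each.
Living: Bankole, Kehinde, Lanre, Jide, Ifeoma, Zainab, and Ronke — each takes 1/12.
Deceased: Segun and Gbenga. Their combined 1/6 is pooled and carried to generation 3.
At generation 3 (Uzoma, Dayo, Folake, Abiodun, Ngozi) there are 5 shares of (1/6)/5 = 1/30 each.
Living: Uzoma, Dayo, Folake, Abiodun, and Ngozi — each takes 1/30.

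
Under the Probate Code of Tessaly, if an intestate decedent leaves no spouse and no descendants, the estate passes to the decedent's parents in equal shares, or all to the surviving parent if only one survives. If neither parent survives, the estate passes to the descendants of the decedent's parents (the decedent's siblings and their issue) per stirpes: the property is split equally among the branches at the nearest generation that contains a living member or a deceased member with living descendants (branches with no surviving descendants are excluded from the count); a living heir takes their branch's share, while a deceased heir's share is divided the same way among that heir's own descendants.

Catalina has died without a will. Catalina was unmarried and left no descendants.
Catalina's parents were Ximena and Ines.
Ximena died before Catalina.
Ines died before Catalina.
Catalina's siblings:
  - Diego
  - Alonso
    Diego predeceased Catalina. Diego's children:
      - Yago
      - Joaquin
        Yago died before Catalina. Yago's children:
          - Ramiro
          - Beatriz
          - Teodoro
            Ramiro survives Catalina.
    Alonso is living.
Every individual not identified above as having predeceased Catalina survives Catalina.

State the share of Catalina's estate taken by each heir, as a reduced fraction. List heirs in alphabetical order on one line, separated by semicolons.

Neither parent survives and there are no descendants, so the estate passes to Catalina's siblings and their issue per stirpes.
The estate is divided into 2 equal shares of 1/2 among Diego, Alonso.
Diego predeceased; the 1/2 allotted to Diego's branch passes to Diego's issue by representation.
The 1/2 is divided into 2 equal shares of 1/4 among Yago, Joaquin.
Yago predeceased; the 1/4 allotted to Yago's branch passes to Yago's issue by representation.
The 1/4 is divided into 3 equal shares of 1/12 among Ramiro, Beatriz, Teodoro.
Ramiro is living and takes 1/12.
Beatriz is living and takes 1/12.
Teodoro is living and takes 1/12.
Joaquin is living and takes 1/4.
Alonso is living and takes 1/2.

Alonso 1/2; Beatriz 1/12; Joaquin 1/4; Ramiro 1/12; Teodoro 1/12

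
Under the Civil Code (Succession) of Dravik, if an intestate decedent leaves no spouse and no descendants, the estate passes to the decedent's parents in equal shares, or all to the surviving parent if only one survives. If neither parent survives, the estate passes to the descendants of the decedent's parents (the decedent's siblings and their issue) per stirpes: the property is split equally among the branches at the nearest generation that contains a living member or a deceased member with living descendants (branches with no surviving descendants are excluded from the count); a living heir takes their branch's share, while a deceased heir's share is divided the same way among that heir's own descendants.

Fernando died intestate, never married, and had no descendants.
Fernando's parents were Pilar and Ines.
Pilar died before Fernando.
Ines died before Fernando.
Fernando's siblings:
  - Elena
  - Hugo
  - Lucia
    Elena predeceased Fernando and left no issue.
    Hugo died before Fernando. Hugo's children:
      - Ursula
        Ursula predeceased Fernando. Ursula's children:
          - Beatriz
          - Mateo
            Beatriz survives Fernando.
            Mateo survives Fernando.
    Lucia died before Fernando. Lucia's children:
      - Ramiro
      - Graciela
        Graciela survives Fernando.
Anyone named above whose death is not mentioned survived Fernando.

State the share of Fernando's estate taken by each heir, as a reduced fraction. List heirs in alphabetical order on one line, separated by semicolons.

Neither parent survives and there are no descendants, so the estate passes to Fernando's siblings and their issue per stirpes.
Elena left no surviving issue, so that branch lapses and is disregarded.
The estate is divided into 2 equal shares of 1/2 among Hugo, Lucia.
Hugo predeceased; the 1/2 allotted to Hugo's branch passes to Hugo's issue by representation.
Ursula's line is the sole branch at this level, so the full 1/2 passes to Ursula's issue by representation.
The 1/2 is divided into 2 equal shares of 1/4 among Beatriz, Mateo.
Beatriz is living and takes 1/4.
Mateo is living and takes 1/4.
Lucia predeceased; the 1/2 allotted to Lucia's branch passes to Lucia's issue by representation.
The 1/2 is divided into 2 equal shares of 1/4 among Ramiro, Graciela.
Ramiro is living and takes 1/4.
Graciela is living and takes 1/4.

Beatriz 1/4; Graciela 1/4; Mateo 1/4; Ramiro 1/4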